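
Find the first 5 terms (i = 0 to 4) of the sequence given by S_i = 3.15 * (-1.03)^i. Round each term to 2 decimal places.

This is a geometric sequence.
i=0: S_0 = 3.15 * (-1.03)^0 = 3.15
i=1: S_1 = 3.15 * (-1.03)^1 ≈ -3.24
i=2: S_2 = 3.15 * (-1.03)^2 ≈ 3.34
i=3: S_3 = 3.15 * (-1.03)^3 ≈ -3.44
i=4: S_4 = 3.15 * (-1.03)^4 ≈ 3.55
The first 5 terms are: [3.15, -3.24, 3.34, -3.44, 3.55]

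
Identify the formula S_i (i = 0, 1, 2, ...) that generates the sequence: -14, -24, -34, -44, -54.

Check differences: -24 - -14 = -10
-34 - -24 = -10
Common difference d = -10.
First term a = -14.
Formula: S_i = -14 - 10*i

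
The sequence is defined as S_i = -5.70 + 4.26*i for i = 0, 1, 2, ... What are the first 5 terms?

This is an arithmetic sequence.
i=0: S_0 = -5.7 + 4.26*0 = -5.7
i=1: S_1 = -5.7 + 4.26*1 = -1.44
i=2: S_2 = -5.7 + 4.26*2 = 2.82
i=3: S_3 = -5.7 + 4.26*3 = 7.08
i=4: S_4 = -5.7 + 4.26*4 = 11.34
The first 5 terms are: [-5.7, -1.44, 2.82, 7.08, 11.34]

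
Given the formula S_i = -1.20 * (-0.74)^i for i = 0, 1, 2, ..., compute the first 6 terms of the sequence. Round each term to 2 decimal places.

This is a geometric sequence.
i=0: S_0 = -1.2 * (-0.74)^0 = -1.2
i=1: S_1 = -1.2 * (-0.74)^1 ≈ 0.89
i=2: S_2 = -1.2 * (-0.74)^2 ≈ -0.66
i=3: S_3 = -1.2 * (-0.74)^3 ≈ 0.49
i=4: S_4 = -1.2 * (-0.74)^4 ≈ -0.36
i=5: S_5 = -1.2 * (-0.74)^5 ≈ 0.27
The first 6 terms are: [-1.2, 0.89, -0.66, 0.49, -0.36, 0.27]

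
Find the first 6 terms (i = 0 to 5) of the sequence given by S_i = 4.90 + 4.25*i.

This is an arithmetic sequence.
i=0: S_0 = 4.9 + 4.25*0 = 4.9
i=1: S_1 = 4.9 + 4.25*1 = 9.15
i=2: S_2 = 4.9 + 4.25*2 = 13.4
i=3: S_3 = 4.9 + 4.25*3 = 17.65
i=4: S_4 = 4.9 + 4.25*4 = 21.9
i=5: S_5 = 4.9 + 4.25*5 = 26.15
The first 6 terms are: [4.9, 9.15, 13.4, 17.65, 21.9, 26.15]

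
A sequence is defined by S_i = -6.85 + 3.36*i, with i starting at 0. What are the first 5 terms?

This is an arithmetic sequence.
i=0: S_0 = -6.85 + 3.36*0 = -6.85
i=1: S_1 = -6.85 + 3.36*1 = -3.49
i=2: S_2 = -6.85 + 3.36*2 = -0.13
i=3: S_3 = -6.85 + 3.36*3 = 3.23
i=4: S_4 = -6.85 + 3.36*4 = 6.59
The first 5 terms are: [-6.85, -3.49, -0.13, 3.23, 6.59]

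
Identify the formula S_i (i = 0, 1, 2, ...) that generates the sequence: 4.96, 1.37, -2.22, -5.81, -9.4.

Check differences: 1.37 - 4.96 = -3.59
-2.22 - 1.37 = -3.59
Common difference d = -3.59.
First term a = 4.96.
Formula: S_i = 4.96 - 3.59*i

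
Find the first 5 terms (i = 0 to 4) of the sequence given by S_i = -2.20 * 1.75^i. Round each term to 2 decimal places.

This is a geometric sequence.
i=0: S_0 = -2.2 * 1.75^0 = -2.2
i=1: S_1 = -2.2 * 1.75^1 = -3.85
i=2: S_2 = -2.2 * 1.75^2 ≈ -6.74
i=3: S_3 = -2.2 * 1.75^3 ≈ -11.79
i=4: S_4 = -2.2 * 1.75^4 ≈ -20.63
The first 5 terms are: [-2.2, -3.85, -6.74, -11.79, -20.63]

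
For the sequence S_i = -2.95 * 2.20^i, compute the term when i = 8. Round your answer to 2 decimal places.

S_8 = -2.95 * 2.2^8 ≈ -2.95 * 548.7587 ≈ -1618.84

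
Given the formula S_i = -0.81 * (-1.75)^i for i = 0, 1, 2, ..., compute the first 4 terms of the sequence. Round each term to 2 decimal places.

This is a geometric sequence.
i=0: S_0 = -0.81 * (-1.75)^0 = -0.81
i=1: S_1 = -0.81 * (-1.75)^1 ≈ 1.42
i=2: S_2 = -0.81 * (-1.75)^2 ≈ -2.48
i=3: S_3 = -0.81 * (-1.75)^3 ≈ 4.34
The first 4 terms are: [-0.81, 1.42, -2.48, 4.34]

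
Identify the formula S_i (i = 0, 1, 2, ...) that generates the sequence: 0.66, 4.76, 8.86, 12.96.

Check differences: 4.76 - 0.66 = 4.1
8.86 - 4.76 = 4.1
Common difference d = 4.1.
First term a = 0.66.
Formula: S_i = 0.66 + 4.10*i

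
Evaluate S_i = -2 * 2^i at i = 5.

S_5 = -2 * 2^5 = -2 * 32 = -64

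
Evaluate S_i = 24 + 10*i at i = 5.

S_5 = 24 + 10*5 = 24 + 50 = 74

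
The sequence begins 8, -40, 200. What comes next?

Ratios: -40 / 8 = -5.0
This is a geometric sequence with common ratio r = -5.
Next term = 200 * -5 = -1000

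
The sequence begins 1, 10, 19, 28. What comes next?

Differences: 10 - 1 = 9
This is an arithmetic sequence with common difference d = 9.
Next term = 28 + 9 = 37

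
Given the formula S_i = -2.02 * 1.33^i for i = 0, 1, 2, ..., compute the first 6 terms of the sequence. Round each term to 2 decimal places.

This is a geometric sequence.
i=0: S_0 = -2.02 * 1.33^0 = -2.02
i=1: S_1 = -2.02 * 1.33^1 ≈ -2.69
i=2: S_2 = -2.02 * 1.33^2 ≈ -3.57
i=3: S_3 = -2.02 * 1.33^3 ≈ -4.75
i=4: S_4 = -2.02 * 1.33^4 ≈ -6.32
i=5: S_5 = -2.02 * 1.33^5 ≈ -8.41
The first 6 terms are: [-2.02, -2.69, -3.57, -4.75, -6.32, -8.41]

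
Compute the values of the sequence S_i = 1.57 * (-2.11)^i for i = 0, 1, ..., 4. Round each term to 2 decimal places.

This is a geometric sequence.
i=0: S_0 = 1.57 * (-2.11)^0 = 1.57
i=1: S_1 = 1.57 * (-2.11)^1 ≈ -3.31
i=2: S_2 = 1.57 * (-2.11)^2 ≈ 6.99
i=3: S_3 = 1.57 * (-2.11)^3 ≈ -14.75
i=4: S_4 = 1.57 * (-2.11)^4 ≈ 31.12
The first 5 terms are: [1.57, -3.31, 6.99, -14.75, 31.12]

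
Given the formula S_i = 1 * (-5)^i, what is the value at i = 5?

S_5 = 1 * (-5)^5 = 1 * -3125 = -3125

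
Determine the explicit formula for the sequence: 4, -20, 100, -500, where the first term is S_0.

Check ratios: -20 / 4 = -5.0
Common ratio r = -5.
First term a = 4.
Formula: S_i = 4 * (-5)^i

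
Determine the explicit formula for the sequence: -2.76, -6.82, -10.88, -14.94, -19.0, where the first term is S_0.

Check differences: -6.82 - -2.76 = -4.06
-10.88 - -6.82 = -4.06
Common difference d = -4.06.
First term a = -2.76.
Formula: S_i = -2.76 - 4.06*i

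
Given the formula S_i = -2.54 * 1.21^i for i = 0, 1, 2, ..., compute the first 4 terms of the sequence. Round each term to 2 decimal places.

This is a geometric sequence.
i=0: S_0 = -2.54 * 1.21^0 = -2.54
i=1: S_1 = -2.54 * 1.21^1 ≈ -3.07
i=2: S_2 = -2.54 * 1.21^2 ≈ -3.72
i=3: S_3 = -2.54 * 1.21^3 ≈ -4.5
The first 4 terms are: [-2.54, -3.07, -3.72, -4.5]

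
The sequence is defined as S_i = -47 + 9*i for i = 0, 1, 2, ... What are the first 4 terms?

This is an arithmetic sequence.
i=0: S_0 = -47 + 9*0 = -47
i=1: S_1 = -47 + 9*1 = -38
i=2: S_2 = -47 + 9*2 = -29
i=3: S_3 = -47 + 9*3 = -20
The first 4 terms are: [-47, -38, -29, -20]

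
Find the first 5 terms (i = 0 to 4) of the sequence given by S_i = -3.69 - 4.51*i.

This is an arithmetic sequence.
i=0: S_0 = -3.69 + -4.51*0 = -3.69
i=1: S_1 = -3.69 + -4.51*1 = -8.2
i=2: S_2 = -3.69 + -4.51*2 = -12.71
i=3: S_3 = -3.69 + -4.51*3 = -17.22
i=4: S_4 = -3.69 + -4.51*4 = -21.73
The first 5 terms are: [-3.69, -8.2, -12.71, -17.22, -21.73]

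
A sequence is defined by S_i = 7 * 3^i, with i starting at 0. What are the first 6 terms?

This is a geometric sequence.
i=0: S_0 = 7 * 3^0 = 7
i=1: S_1 = 7 * 3^1 = 21
i=2: S_2 = 7 * 3^2 = 63
i=3: S_3 = 7 * 3^3 = 189
i=4: S_4 = 7 * 3^4 = 567
i=5: S_5 = 7 * 3^5 = 1701
The first 6 terms are: [7, 21, 63, 189, 567, 1701]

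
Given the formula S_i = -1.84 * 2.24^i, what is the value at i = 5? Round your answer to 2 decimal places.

S_5 = -1.84 * 2.24^5 ≈ -1.84 * 56.3949 ≈ -103.77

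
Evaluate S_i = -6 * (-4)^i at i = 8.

S_8 = -6 * (-4)^8 = -6 * 65536 = -393216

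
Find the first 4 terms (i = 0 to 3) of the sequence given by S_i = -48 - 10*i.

This is an arithmetic sequence.
i=0: S_0 = -48 + -10*0 = -48
i=1: S_1 = -48 + -10*1 = -58
i=2: S_2 = -48 + -10*2 = -68
i=3: S_3 = -48 + -10*3 = -78
The first 4 terms are: [-48, -58, -68, -78]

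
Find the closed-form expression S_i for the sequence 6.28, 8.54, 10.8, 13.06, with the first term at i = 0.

Check differences: 8.54 - 6.28 = 2.26
10.8 - 8.54 = 2.26
Common difference d = 2.26.
First term a = 6.28.
Formula: S_i = 6.28 + 2.26*i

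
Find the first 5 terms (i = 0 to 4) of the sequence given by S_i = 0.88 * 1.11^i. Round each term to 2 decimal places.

This is a geometric sequence.
i=0: S_0 = 0.88 * 1.11^0 = 0.88
i=1: S_1 = 0.88 * 1.11^1 ≈ 0.98
i=2: S_2 = 0.88 * 1.11^2 ≈ 1.08
i=3: S_3 = 0.88 * 1.11^3 ≈ 1.2
i=4: S_4 = 0.88 * 1.11^4 ≈ 1.34
The first 5 terms are: [0.88, 0.98, 1.08, 1.2, 1.34]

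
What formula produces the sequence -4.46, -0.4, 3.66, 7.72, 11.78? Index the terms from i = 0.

Check differences: -0.4 - -4.46 = 4.06
3.66 - -0.4 = 4.06
Common difference d = 4.06.
First term a = -4.46.
Formula: S_i = -4.46 + 4.06*i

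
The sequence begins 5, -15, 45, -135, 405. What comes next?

Ratios: -15 / 5 = -3.0
This is a geometric sequence with common ratio r = -3.
Next term = 405 * -3 = -1215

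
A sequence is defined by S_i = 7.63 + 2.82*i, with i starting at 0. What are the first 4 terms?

This is an arithmetic sequence.
i=0: S_0 = 7.63 + 2.82*0 = 7.63
i=1: S_1 = 7.63 + 2.82*1 = 10.45
i=2: S_2 = 7.63 + 2.82*2 = 13.27
i=3: S_3 = 7.63 + 2.82*3 = 16.09
The first 4 terms are: [7.63, 10.45, 13.27, 16.09]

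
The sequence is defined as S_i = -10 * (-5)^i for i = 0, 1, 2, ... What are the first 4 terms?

This is a geometric sequence.
i=0: S_0 = -10 * (-5)^0 = -10
i=1: S_1 = -10 * (-5)^1 = 50
i=2: S_2 = -10 * (-5)^2 = -250
i=3: S_3 = -10 * (-5)^3 = 1250
The first 4 terms are: [-10, 50, -250, 1250]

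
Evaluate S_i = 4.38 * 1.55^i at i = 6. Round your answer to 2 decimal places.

S_6 = 4.38 * 1.55^6 ≈ 4.38 * 13.8672 ≈ 60.74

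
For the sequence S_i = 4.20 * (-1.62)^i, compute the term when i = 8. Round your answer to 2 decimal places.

S_8 = 4.2 * (-1.62)^8 ≈ 4.2 * 47.4373 ≈ 199.24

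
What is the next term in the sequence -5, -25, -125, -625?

Ratios: -25 / -5 = 5.0
This is a geometric sequence with common ratio r = 5.
Next term = -625 * 5 = -3125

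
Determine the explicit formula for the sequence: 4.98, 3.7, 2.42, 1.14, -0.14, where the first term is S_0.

Check differences: 3.7 - 4.98 = -1.28
2.42 - 3.7 = -1.28
Common difference d = -1.28.
First term a = 4.98.
Formula: S_i = 4.98 - 1.28*i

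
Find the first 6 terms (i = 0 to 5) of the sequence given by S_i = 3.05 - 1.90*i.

This is an arithmetic sequence.
i=0: S_0 = 3.05 + -1.9*0 = 3.05
i=1: S_1 = 3.05 + -1.9*1 = 1.15
i=2: S_2 = 3.05 + -1.9*2 = -0.75
i=3: S_3 = 3.05 + -1.9*3 = -2.65
i=4: S_4 = 3.05 + -1.9*4 = -4.55
i=5: S_5 = 3.05 + -1.9*5 = -6.45
The first 6 terms are: [3.05, 1.15, -0.75, -2.65, -4.55, -6.45]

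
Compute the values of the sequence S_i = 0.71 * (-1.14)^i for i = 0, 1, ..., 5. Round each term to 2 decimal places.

This is a geometric sequence.
i=0: S_0 = 0.71 * (-1.14)^0 = 0.71
i=1: S_1 = 0.71 * (-1.14)^1 ≈ -0.81
i=2: S_2 = 0.71 * (-1.14)^2 ≈ 0.92
i=3: S_3 = 0.71 * (-1.14)^3 ≈ -1.05
i=4: S_4 = 0.71 * (-1.14)^4 ≈ 1.2
i=5: S_5 = 0.71 * (-1.14)^5 ≈ -1.37
The first 6 terms are: [0.71, -0.81, 0.92, -1.05, 1.2, -1.37]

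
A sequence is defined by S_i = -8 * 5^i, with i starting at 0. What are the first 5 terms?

This is a geometric sequence.
i=0: S_0 = -8 * 5^0 = -8
i=1: S_1 = -8 * 5^1 = -40
i=2: S_2 = -8 * 5^2 = -200
i=3: S_3 = -8 * 5^3 = -1000
i=4: S_4 = -8 * 5^4 = -5000
The first 5 terms are: [-8, -40, -200, -1000, -5000]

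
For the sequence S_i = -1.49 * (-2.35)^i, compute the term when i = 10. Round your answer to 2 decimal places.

S_10 = -1.49 * (-2.35)^10 ≈ -1.49 * 5136.634 ≈ -7653.58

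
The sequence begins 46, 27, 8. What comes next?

Differences: 27 - 46 = -19
This is an arithmetic sequence with common difference d = -19.
Next term = 8 + -19 = -11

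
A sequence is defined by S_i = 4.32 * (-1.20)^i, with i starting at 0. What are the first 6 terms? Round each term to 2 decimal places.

This is a geometric sequence.
i=0: S_0 = 4.32 * (-1.2)^0 = 4.32
i=1: S_1 = 4.32 * (-1.2)^1 ≈ -5.18
i=2: S_2 = 4.32 * (-1.2)^2 ≈ 6.22
i=3: S_3 = 4.32 * (-1.2)^3 ≈ -7.46
i=4: S_4 = 4.32 * (-1.2)^4 ≈ 8.96
i=5: S_5 = 4.32 * (-1.2)^5 ≈ -10.75
The first 6 terms are: [4.32, -5.18, 6.22, -7.46, 8.96, -10.75]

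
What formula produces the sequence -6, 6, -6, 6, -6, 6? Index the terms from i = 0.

Check ratios: 6 / -6 = -1.0
Common ratio r = -1.
First term a = -6.
Formula: S_i = -6 * (-1)^i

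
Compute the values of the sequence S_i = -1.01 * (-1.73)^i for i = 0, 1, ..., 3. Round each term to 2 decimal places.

This is a geometric sequence.
i=0: S_0 = -1.01 * (-1.73)^0 = -1.01
i=1: S_1 = -1.01 * (-1.73)^1 ≈ 1.75
i=2: S_2 = -1.01 * (-1.73)^2 ≈ -3.02
i=3: S_3 = -1.01 * (-1.73)^3 ≈ 5.23
The first 4 terms are: [-1.01, 1.75, -3.02, 5.23]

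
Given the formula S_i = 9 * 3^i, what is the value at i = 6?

S_6 = 9 * 3^6 = 9 * 729 = 6561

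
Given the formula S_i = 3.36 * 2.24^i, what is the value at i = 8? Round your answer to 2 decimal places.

S_8 = 3.36 * 2.24^8 ≈ 3.36 * 633.8466 ≈ 2129.72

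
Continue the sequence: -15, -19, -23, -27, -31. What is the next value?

Differences: -19 - -15 = -4
This is an arithmetic sequence with common difference d = -4.
Next term = -31 + -4 = -35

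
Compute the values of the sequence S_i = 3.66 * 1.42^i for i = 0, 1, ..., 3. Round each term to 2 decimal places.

This is a geometric sequence.
i=0: S_0 = 3.66 * 1.42^0 = 3.66
i=1: S_1 = 3.66 * 1.42^1 ≈ 5.2
i=2: S_2 = 3.66 * 1.42^2 ≈ 7.38
i=3: S_3 = 3.66 * 1.42^3 ≈ 10.48
The first 4 terms are: [3.66, 5.2, 7.38, 10.48]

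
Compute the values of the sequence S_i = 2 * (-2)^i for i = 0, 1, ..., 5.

This is a geometric sequence.
i=0: S_0 = 2 * (-2)^0 = 2
i=1: S_1 = 2 * (-2)^1 = -4
i=2: S_2 = 2 * (-2)^2 = 8
i=3: S_3 = 2 * (-2)^3 = -16
i=4: S_4 = 2 * (-2)^4 = 32
i=5: S_5 = 2 * (-2)^5 = -64
The first 6 terms are: [2, -4, 8, -16, 32, -64]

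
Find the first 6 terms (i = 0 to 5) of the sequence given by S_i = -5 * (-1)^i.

This is a geometric sequence.
i=0: S_0 = -5 * (-1)^0 = -5
i=1: S_1 = -5 * (-1)^1 = 5
i=2: S_2 = -5 * (-1)^2 = -5
i=3: S_3 = -5 * (-1)^3 = 5
i=4: S_4 = -5 * (-1)^4 = -5
i=5: S_5 = -5 * (-1)^5 = 5
The first 6 terms are: [-5, 5, -5, 5, -5, 5]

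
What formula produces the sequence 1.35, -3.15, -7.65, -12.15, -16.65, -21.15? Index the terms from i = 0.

Check differences: -3.15 - 1.35 = -4.5
-7.65 - -3.15 = -4.5
Common difference d = -4.5.
First term a = 1.35.
Formula: S_i = 1.35 - 4.50*i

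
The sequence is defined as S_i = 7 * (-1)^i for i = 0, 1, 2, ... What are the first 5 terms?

This is a geometric sequence.
i=0: S_0 = 7 * (-1)^0 = 7
i=1: S_1 = 7 * (-1)^1 = -7
i=2: S_2 = 7 * (-1)^2 = 7
i=3: S_3 = 7 * (-1)^3 = -7
i=4: S_4 = 7 * (-1)^4 = 7
The first 5 terms are: [7, -7, 7, -7, 7]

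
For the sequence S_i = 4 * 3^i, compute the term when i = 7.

S_7 = 4 * 3^7 = 4 * 2187 = 8748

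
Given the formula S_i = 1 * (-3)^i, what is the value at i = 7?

S_7 = 1 * (-3)^7 = 1 * -2187 = -2187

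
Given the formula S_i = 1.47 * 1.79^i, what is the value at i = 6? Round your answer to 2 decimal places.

S_6 = 1.47 * 1.79^6 ≈ 1.47 * 32.8941 ≈ 48.35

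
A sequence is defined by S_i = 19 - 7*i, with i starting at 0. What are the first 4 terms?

This is an arithmetic sequence.
i=0: S_0 = 19 + -7*0 = 19
i=1: S_1 = 19 + -7*1 = 12
i=2: S_2 = 19 + -7*2 = 5
i=3: S_3 = 19 + -7*3 = -2
The first 4 terms are: [19, 12, 5, -2]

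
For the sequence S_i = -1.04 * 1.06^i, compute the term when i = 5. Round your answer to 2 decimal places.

S_5 = -1.04 * 1.06^5 ≈ -1.04 * 1.3382 ≈ -1.39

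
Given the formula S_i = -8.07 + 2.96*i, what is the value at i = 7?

S_7 = -8.07 + 2.96*7 = -8.07 + 20.72 = 12.65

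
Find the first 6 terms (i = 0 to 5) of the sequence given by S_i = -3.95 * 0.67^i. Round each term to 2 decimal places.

This is a geometric sequence.
i=0: S_0 = -3.95 * 0.67^0 = -3.95
i=1: S_1 = -3.95 * 0.67^1 ≈ -2.65
i=2: S_2 = -3.95 * 0.67^2 ≈ -1.77
i=3: S_3 = -3.95 * 0.67^3 ≈ -1.19
i=4: S_4 = -3.95 * 0.67^4 ≈ -0.8
i=5: S_5 = -3.95 * 0.67^5 ≈ -0.53
The first 6 terms are: [-3.95, -2.65, -1.77, -1.19, -0.8, -0.53]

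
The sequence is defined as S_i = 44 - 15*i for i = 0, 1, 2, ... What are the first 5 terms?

This is an arithmetic sequence.
i=0: S_0 = 44 + -15*0 = 44
i=1: S_1 = 44 + -15*1 = 29
i=2: S_2 = 44 + -15*2 = 14
i=3: S_3 = 44 + -15*3 = -1
i=4: S_4 = 44 + -15*4 = -16
The first 5 terms are: [44, 29, 14, -1, -16]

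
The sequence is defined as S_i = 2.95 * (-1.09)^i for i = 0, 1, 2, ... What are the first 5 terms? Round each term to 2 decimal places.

This is a geometric sequence.
i=0: S_0 = 2.95 * (-1.09)^0 = 2.95
i=1: S_1 = 2.95 * (-1.09)^1 ≈ -3.22
i=2: S_2 = 2.95 * (-1.09)^2 ≈ 3.5
i=3: S_3 = 2.95 * (-1.09)^3 ≈ -3.82
i=4: S_4 = 2.95 * (-1.09)^4 ≈ 4.16
The first 5 terms are: [2.95, -3.22, 3.5, -3.82, 4.16]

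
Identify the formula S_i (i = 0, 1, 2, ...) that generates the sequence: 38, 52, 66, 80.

Check differences: 52 - 38 = 14
66 - 52 = 14
Common difference d = 14.
First term a = 38.
Formula: S_i = 38 + 14*i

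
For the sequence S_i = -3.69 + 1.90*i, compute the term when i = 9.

S_9 = -3.69 + 1.9*9 = -3.69 + 17.1 = 13.41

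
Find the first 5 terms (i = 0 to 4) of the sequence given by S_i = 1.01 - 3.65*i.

This is an arithmetic sequence.
i=0: S_0 = 1.01 + -3.65*0 = 1.01
i=1: S_1 = 1.01 + -3.65*1 = -2.64
i=2: S_2 = 1.01 + -3.65*2 = -6.29
i=3: S_3 = 1.01 + -3.65*3 = -9.94
i=4: S_4 = 1.01 + -3.65*4 = -13.59
The first 5 terms are: [1.01, -2.64, -6.29, -9.94, -13.59]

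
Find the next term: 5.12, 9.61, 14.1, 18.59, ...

Differences: 9.61 - 5.12 = 4.49
This is an arithmetic sequence with common difference d = 4.49.
Next term = 18.59 + 4.49 = 23.08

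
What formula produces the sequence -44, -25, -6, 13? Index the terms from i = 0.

Check differences: -25 - -44 = 19
-6 - -25 = 19
Common difference d = 19.
First term a = -44.
Formula: S_i = -44 + 19*i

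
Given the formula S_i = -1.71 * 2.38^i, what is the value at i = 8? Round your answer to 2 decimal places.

S_8 = -1.71 * 2.38^8 ≈ -1.71 * 1029.4746 ≈ -1760.4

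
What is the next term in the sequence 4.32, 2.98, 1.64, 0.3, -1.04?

Differences: 2.98 - 4.32 = -1.34
This is an arithmetic sequence with common difference d = -1.34.
Next term = -1.04 + -1.34 = -2.38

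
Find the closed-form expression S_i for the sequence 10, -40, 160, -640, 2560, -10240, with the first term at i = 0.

Check ratios: -40 / 10 = -4.0
Common ratio r = -4.
First term a = 10.
Formula: S_i = 10 * (-4)^i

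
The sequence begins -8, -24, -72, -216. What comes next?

Ratios: -24 / -8 = 3.0
This is a geometric sequence with common ratio r = 3.
Next term = -216 * 3 = -648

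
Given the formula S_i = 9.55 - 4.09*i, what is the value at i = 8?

S_8 = 9.55 + -4.09*8 = 9.55 + -32.72 = -23.17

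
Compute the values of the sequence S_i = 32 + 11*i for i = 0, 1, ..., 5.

This is an arithmetic sequence.
i=0: S_0 = 32 + 11*0 = 32
i=1: S_1 = 32 + 11*1 = 43
i=2: S_2 = 32 + 11*2 = 54
i=3: S_3 = 32 + 11*3 = 65
i=4: S_4 = 32 + 11*4 = 76
i=5: S_5 = 32 + 11*5 = 87
The first 6 terms are: [32, 43, 54, 65, 76, 87]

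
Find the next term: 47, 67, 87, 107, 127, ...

Differences: 67 - 47 = 20
This is an arithmetic sequence with common difference d = 20.
Next term = 127 + 20 = 147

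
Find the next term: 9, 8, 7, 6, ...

Differences: 8 - 9 = -1
This is an arithmetic sequence with common difference d = -1.
Next term = 6 + -1 = 5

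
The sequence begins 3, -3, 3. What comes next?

Ratios: -3 / 3 = -1.0
This is a geometric sequence with common ratio r = -1.
Next term = 3 * -1 = -3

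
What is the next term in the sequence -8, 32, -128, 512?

Ratios: 32 / -8 = -4.0
This is a geometric sequence with common ratio r = -4.
Next term = 512 * -4 = -2048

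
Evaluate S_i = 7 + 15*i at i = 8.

S_8 = 7 + 15*8 = 7 + 120 = 127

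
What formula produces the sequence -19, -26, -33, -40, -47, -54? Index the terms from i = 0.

Check differences: -26 - -19 = -7
-33 - -26 = -7
Common difference d = -7.
First term a = -19.
Formula: S_i = -19 - 7*i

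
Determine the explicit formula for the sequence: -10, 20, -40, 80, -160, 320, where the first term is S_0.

Check ratios: 20 / -10 = -2.0
Common ratio r = -2.
First term a = -10.
Formula: S_i = -10 * (-2)^i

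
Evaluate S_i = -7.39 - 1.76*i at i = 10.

S_10 = -7.39 + -1.76*10 = -7.39 + -17.6 = -24.99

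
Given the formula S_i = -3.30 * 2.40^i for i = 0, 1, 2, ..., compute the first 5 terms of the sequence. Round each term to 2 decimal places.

This is a geometric sequence.
i=0: S_0 = -3.3 * 2.4^0 = -3.3
i=1: S_1 = -3.3 * 2.4^1 = -7.92
i=2: S_2 = -3.3 * 2.4^2 ≈ -19.01
i=3: S_3 = -3.3 * 2.4^3 ≈ -45.62
i=4: S_4 = -3.3 * 2.4^4 ≈ -109.49
The first 5 terms are: [-3.3, -7.92, -19.01, -45.62, -109.49]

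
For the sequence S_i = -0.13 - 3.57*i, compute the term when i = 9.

S_9 = -0.13 + -3.57*9 = -0.13 + -32.13 = -32.26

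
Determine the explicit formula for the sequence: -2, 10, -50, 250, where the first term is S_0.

Check ratios: 10 / -2 = -5.0
Common ratio r = -5.
First term a = -2.
Formula: S_i = -2 * (-5)^i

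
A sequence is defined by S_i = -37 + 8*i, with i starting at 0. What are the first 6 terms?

This is an arithmetic sequence.
i=0: S_0 = -37 + 8*0 = -37
i=1: S_1 = -37 + 8*1 = -29
i=2: S_2 = -37 + 8*2 = -21
i=3: S_3 = -37 + 8*3 = -13
i=4: S_4 = -37 + 8*4 = -5
i=5: S_5 = -37 + 8*5 = 3
The first 6 terms are: [-37, -29, -21, -13, -5, 3]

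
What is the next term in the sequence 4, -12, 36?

Ratios: -12 / 4 = -3.0
This is a geometric sequence with common ratio r = -3.
Next term = 36 * -3 = -108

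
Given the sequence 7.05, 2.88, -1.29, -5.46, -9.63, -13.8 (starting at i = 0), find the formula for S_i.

Check differences: 2.88 - 7.05 = -4.17
-1.29 - 2.88 = -4.17
Common difference d = -4.17.
First term a = 7.05.
Formula: S_i = 7.05 - 4.17*i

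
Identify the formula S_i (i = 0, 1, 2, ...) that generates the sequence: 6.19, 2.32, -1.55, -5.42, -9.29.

Check differences: 2.32 - 6.19 = -3.87
-1.55 - 2.32 = -3.87
Common difference d = -3.87.
First term a = 6.19.
Formula: S_i = 6.19 - 3.87*i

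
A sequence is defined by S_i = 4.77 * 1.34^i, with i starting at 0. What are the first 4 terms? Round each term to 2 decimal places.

This is a geometric sequence.
i=0: S_0 = 4.77 * 1.34^0 = 4.77
i=1: S_1 = 4.77 * 1.34^1 ≈ 6.39
i=2: S_2 = 4.77 * 1.34^2 ≈ 8.57
i=3: S_3 = 4.77 * 1.34^3 ≈ 11.48
The first 4 terms are: [4.77, 6.39, 8.57, 11.48]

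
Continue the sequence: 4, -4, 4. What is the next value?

Ratios: -4 / 4 = -1.0
This is a geometric sequence with common ratio r = -1.
Next term = 4 * -1 = -4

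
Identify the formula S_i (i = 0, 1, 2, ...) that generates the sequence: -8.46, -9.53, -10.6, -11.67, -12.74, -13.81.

Check differences: -9.53 - -8.46 = -1.07
-10.6 - -9.53 = -1.07
Common difference d = -1.07.
First term a = -8.46.
Formula: S_i = -8.46 - 1.07*i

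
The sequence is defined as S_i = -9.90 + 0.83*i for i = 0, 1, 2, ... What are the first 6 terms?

This is an arithmetic sequence.
i=0: S_0 = -9.9 + 0.83*0 = -9.9
i=1: S_1 = -9.9 + 0.83*1 = -9.07
i=2: S_2 = -9.9 + 0.83*2 = -8.24
i=3: S_3 = -9.9 + 0.83*3 = -7.41
i=4: S_4 = -9.9 + 0.83*4 = -6.58
i=5: S_5 = -9.9 + 0.83*5 = -5.75
The first 6 terms are: [-9.9, -9.07, -8.24, -7.41, -6.58, -5.75]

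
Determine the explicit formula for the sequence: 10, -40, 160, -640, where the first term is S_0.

Check ratios: -40 / 10 = -4.0
Common ratio r = -4.
First term a = 10.
Formula: S_i = 10 * (-4)^i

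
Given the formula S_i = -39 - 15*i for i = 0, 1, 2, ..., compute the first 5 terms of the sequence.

This is an arithmetic sequence.
i=0: S_0 = -39 + -15*0 = -39
i=1: S_1 = -39 + -15*1 = -54
i=2: S_2 = -39 + -15*2 = -69
i=3: S_3 = -39 + -15*3 = -84
i=4: S_4 = -39 + -15*4 = -99
The first 5 terms are: [-39, -54, -69, -84, -99]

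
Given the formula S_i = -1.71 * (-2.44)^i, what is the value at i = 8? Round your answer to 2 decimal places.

S_8 = -1.71 * (-2.44)^8 ≈ -1.71 * 1256.373 ≈ -2148.4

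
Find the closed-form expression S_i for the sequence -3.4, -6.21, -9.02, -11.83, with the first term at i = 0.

Check differences: -6.21 - -3.4 = -2.81
-9.02 - -6.21 = -2.81
Common difference d = -2.81.
First term a = -3.4.
Formula: S_i = -3.40 - 2.81*i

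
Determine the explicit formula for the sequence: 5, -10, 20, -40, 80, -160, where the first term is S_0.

Check ratios: -10 / 5 = -2.0
Common ratio r = -2.
First term a = 5.
Formula: S_i = 5 * (-2)^i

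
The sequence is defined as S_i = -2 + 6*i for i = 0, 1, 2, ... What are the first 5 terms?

This is an arithmetic sequence.
i=0: S_0 = -2 + 6*0 = -2
i=1: S_1 = -2 + 6*1 = 4
i=2: S_2 = -2 + 6*2 = 10
i=3: S_3 = -2 + 6*3 = 16
i=4: S_4 = -2 + 6*4 = 22
The first 5 terms are: [-2, 4, 10, 16, 22]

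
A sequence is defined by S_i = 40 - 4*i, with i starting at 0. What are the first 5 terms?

This is an arithmetic sequence.
i=0: S_0 = 40 + -4*0 = 40
i=1: S_1 = 40 + -4*1 = 36
i=2: S_2 = 40 + -4*2 = 32
i=3: S_3 = 40 + -4*3 = 28
i=4: S_4 = 40 + -4*4 = 24
The first 5 terms are: [40, 36, 32, 28, 24]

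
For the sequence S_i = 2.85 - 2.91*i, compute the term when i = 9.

S_9 = 2.85 + -2.91*9 = 2.85 + -26.19 = -23.34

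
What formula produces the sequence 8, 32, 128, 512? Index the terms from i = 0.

Check ratios: 32 / 8 = 4.0
Common ratio r = 4.
First term a = 8.
Formula: S_i = 8 * 4^i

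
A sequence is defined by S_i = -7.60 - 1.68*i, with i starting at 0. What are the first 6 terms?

This is an arithmetic sequence.
i=0: S_0 = -7.6 + -1.68*0 = -7.6
i=1: S_1 = -7.6 + -1.68*1 = -9.28
i=2: S_2 = -7.6 + -1.68*2 = -10.96
i=3: S_3 = -7.6 + -1.68*3 = -12.64
i=4: S_4 = -7.6 + -1.68*4 = -14.32
i=5: S_5 = -7.6 + -1.68*5 = -16.0
The first 6 terms are: [-7.6, -9.28, -10.96, -12.64, -14.32, -16.0]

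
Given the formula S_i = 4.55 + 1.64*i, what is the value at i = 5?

S_5 = 4.55 + 1.64*5 = 4.55 + 8.2 = 12.75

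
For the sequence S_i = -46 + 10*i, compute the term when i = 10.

S_10 = -46 + 10*10 = -46 + 100 = 54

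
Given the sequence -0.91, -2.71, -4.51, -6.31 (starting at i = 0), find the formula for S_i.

Check differences: -2.71 - -0.91 = -1.8
-4.51 - -2.71 = -1.8
Common difference d = -1.8.
First term a = -0.91.
Formula: S_i = -0.91 - 1.80*i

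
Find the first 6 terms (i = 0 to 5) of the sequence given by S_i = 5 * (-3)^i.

This is a geometric sequence.
i=0: S_0 = 5 * (-3)^0 = 5
i=1: S_1 = 5 * (-3)^1 = -15
i=2: S_2 = 5 * (-3)^2 = 45
i=3: S_3 = 5 * (-3)^3 = -135
i=4: S_4 = 5 * (-3)^4 = 405
i=5: S_5 = 5 * (-3)^5 = -1215
The first 6 terms are: [5, -15, 45, -135, 405, -1215]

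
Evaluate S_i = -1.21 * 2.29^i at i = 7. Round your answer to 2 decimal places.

S_7 = -1.21 * 2.29^7 ≈ -1.21 * 330.2542 ≈ -399.61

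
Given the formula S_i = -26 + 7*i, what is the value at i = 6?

S_6 = -26 + 7*6 = -26 + 42 = 16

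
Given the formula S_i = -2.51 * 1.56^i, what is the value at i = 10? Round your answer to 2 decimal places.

S_10 = -2.51 * 1.56^10 ≈ -2.51 * 85.3583 ≈ -214.25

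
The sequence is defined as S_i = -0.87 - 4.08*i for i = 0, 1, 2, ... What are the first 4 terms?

This is an arithmetic sequence.
i=0: S_0 = -0.87 + -4.08*0 = -0.87
i=1: S_1 = -0.87 + -4.08*1 = -4.95
i=2: S_2 = -0.87 + -4.08*2 = -9.03
i=3: S_3 = -0.87 + -4.08*3 = -13.11
The first 4 terms are: [-0.87, -4.95, -9.03, -13.11]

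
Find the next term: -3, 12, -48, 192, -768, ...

Ratios: 12 / -3 = -4.0
This is a geometric sequence with common ratio r = -4.
Next term = -768 * -4 = 3072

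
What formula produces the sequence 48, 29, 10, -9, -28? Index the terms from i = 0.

Check differences: 29 - 48 = -19
10 - 29 = -19
Common difference d = -19.
First term a = 48.
Formula: S_i = 48 - 19*i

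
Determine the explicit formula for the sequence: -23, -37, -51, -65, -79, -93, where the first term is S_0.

Check differences: -37 - -23 = -14
-51 - -37 = -14
Common difference d = -14.
First term a = -23.
Formula: S_i = -23 - 14*i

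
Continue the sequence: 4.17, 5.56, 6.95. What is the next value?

Differences: 5.56 - 4.17 = 1.39
This is an arithmetic sequence with common difference d = 1.39.
Next term = 6.95 + 1.39 = 8.34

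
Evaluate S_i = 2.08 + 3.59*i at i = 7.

S_7 = 2.08 + 3.59*7 = 2.08 + 25.13 = 27.21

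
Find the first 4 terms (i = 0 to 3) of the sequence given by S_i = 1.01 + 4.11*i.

This is an arithmetic sequence.
i=0: S_0 = 1.01 + 4.11*0 = 1.01
i=1: S_1 = 1.01 + 4.11*1 = 5.12
i=2: S_2 = 1.01 + 4.11*2 = 9.23
i=3: S_3 = 1.01 + 4.11*3 = 13.34
The first 4 terms are: [1.01, 5.12, 9.23, 13.34]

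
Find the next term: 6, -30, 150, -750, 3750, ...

Ratios: -30 / 6 = -5.0
This is a geometric sequence with common ratio r = -5.
Next term = 3750 * -5 = -18750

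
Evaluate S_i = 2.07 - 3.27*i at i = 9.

S_9 = 2.07 + -3.27*9 = 2.07 + -29.43 = -27.36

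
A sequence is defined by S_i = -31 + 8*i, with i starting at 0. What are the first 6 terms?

This is an arithmetic sequence.
i=0: S_0 = -31 + 8*0 = -31
i=1: S_1 = -31 + 8*1 = -23
i=2: S_2 = -31 + 8*2 = -15
i=3: S_3 = -31 + 8*3 = -7
i=4: S_4 = -31 + 8*4 = 1
i=5: S_5 = -31 + 8*5 = 9
The first 6 terms are: [-31, -23, -15, -7, 1, 9]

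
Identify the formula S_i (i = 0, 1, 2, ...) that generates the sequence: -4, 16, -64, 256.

Check ratios: 16 / -4 = -4.0
Common ratio r = -4.
First term a = -4.
Formula: S_i = -4 * (-4)^i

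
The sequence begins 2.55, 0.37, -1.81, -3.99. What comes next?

Differences: 0.37 - 2.55 = -2.18
This is an arithmetic sequence with common difference d = -2.18.
Next term = -3.99 + -2.18 = -6.17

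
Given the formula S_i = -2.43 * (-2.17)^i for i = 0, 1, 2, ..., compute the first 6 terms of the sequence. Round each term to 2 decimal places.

This is a geometric sequence.
i=0: S_0 = -2.43 * (-2.17)^0 = -2.43
i=1: S_1 = -2.43 * (-2.17)^1 ≈ 5.27
i=2: S_2 = -2.43 * (-2.17)^2 ≈ -11.44
i=3: S_3 = -2.43 * (-2.17)^3 ≈ 24.83
i=4: S_4 = -2.43 * (-2.17)^4 ≈ -53.88
i=5: S_5 = -2.43 * (-2.17)^5 ≈ 116.92
The first 6 terms are: [-2.43, 5.27, -11.44, 24.83, -53.88, 116.92]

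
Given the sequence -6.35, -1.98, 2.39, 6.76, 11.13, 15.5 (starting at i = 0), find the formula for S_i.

Check differences: -1.98 - -6.35 = 4.37
2.39 - -1.98 = 4.37
Common difference d = 4.37.
First term a = -6.35.
Formula: S_i = -6.35 + 4.37*i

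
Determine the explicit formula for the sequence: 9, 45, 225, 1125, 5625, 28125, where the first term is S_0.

Check ratios: 45 / 9 = 5.0
Common ratio r = 5.
First term a = 9.
Formula: S_i = 9 * 5^i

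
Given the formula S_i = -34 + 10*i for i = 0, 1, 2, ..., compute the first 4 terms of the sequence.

This is an arithmetic sequence.
i=0: S_0 = -34 + 10*0 = -34
i=1: S_1 = -34 + 10*1 = -24
i=2: S_2 = -34 + 10*2 = -14
i=3: S_3 = -34 + 10*3 = -4
The first 4 terms are: [-34, -24, -14, -4]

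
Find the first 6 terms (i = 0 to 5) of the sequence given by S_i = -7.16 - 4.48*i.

This is an arithmetic sequence.
i=0: S_0 = -7.16 + -4.48*0 = -7.16
i=1: S_1 = -7.16 + -4.48*1 = -11.64
i=2: S_2 = -7.16 + -4.48*2 = -16.12
i=3: S_3 = -7.16 + -4.48*3 = -20.6
i=4: S_4 = -7.16 + -4.48*4 = -25.08
i=5: S_5 = -7.16 + -4.48*5 = -29.56
The first 6 terms are: [-7.16, -11.64, -16.12, -20.6, -25.08, -29.56]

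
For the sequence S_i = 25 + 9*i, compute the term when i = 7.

S_7 = 25 + 9*7 = 25 + 63 = 88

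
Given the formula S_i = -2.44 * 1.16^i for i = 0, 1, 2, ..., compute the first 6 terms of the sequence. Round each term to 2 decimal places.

This is a geometric sequence.
i=0: S_0 = -2.44 * 1.16^0 = -2.44
i=1: S_1 = -2.44 * 1.16^1 ≈ -2.83
i=2: S_2 = -2.44 * 1.16^2 ≈ -3.28
i=3: S_3 = -2.44 * 1.16^3 ≈ -3.81
i=4: S_4 = -2.44 * 1.16^4 ≈ -4.42
i=5: S_5 = -2.44 * 1.16^5 ≈ -5.12
The first 6 terms are: [-2.44, -2.83, -3.28, -3.81, -4.42, -5.12]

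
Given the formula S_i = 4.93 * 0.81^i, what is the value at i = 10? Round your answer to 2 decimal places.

S_10 = 4.93 * 0.81^10 ≈ 4.93 * 0.1216 ≈ 0.6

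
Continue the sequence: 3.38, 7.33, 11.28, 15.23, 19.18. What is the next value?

Differences: 7.33 - 3.38 = 3.95
This is an arithmetic sequence with common difference d = 3.95.
Next term = 19.18 + 3.95 = 23.13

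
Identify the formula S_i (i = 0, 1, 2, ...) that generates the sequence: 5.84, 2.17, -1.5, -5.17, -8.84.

Check differences: 2.17 - 5.84 = -3.67
-1.5 - 2.17 = -3.67
Common difference d = -3.67.
First term a = 5.84.
Formula: S_i = 5.84 - 3.67*i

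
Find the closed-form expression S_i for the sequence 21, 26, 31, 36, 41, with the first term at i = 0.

Check differences: 26 - 21 = 5
31 - 26 = 5
Common difference d = 5.
First term a = 21.
Formula: S_i = 21 + 5*i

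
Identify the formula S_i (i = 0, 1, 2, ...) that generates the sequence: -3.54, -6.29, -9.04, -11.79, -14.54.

Check differences: -6.29 - -3.54 = -2.75
-9.04 - -6.29 = -2.75
Common difference d = -2.75.
First term a = -3.54.
Formula: S_i = -3.54 - 2.75*i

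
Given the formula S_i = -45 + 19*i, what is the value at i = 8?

S_8 = -45 + 19*8 = -45 + 152 = 107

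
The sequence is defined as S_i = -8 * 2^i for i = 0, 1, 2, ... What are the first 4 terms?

This is a geometric sequence.
i=0: S_0 = -8 * 2^0 = -8
i=1: S_1 = -8 * 2^1 = -16
i=2: S_2 = -8 * 2^2 = -32
i=3: S_3 = -8 * 2^3 = -64
The first 4 terms are: [-8, -16, -32, -64]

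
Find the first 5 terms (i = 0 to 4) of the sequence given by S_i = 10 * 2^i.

This is a geometric sequence.
i=0: S_0 = 10 * 2^0 = 10
i=1: S_1 = 10 * 2^1 = 20
i=2: S_2 = 10 * 2^2 = 40
i=3: S_3 = 10 * 2^3 = 80
i=4: S_4 = 10 * 2^4 = 160
The first 5 terms are: [10, 20, 40, 80, 160]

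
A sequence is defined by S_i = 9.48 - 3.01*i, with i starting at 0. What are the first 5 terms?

This is an arithmetic sequence.
i=0: S_0 = 9.48 + -3.01*0 = 9.48
i=1: S_1 = 9.48 + -3.01*1 = 6.47
i=2: S_2 = 9.48 + -3.01*2 = 3.46
i=3: S_3 = 9.48 + -3.01*3 = 0.45
i=4: S_4 = 9.48 + -3.01*4 = -2.56
The first 5 terms are: [9.48, 6.47, 3.46, 0.45, -2.56]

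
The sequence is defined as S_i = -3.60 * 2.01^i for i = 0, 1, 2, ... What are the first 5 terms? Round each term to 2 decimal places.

This is a geometric sequence.
i=0: S_0 = -3.6 * 2.01^0 = -3.6
i=1: S_1 = -3.6 * 2.01^1 ≈ -7.24
i=2: S_2 = -3.6 * 2.01^2 ≈ -14.54
i=3: S_3 = -3.6 * 2.01^3 ≈ -29.23
i=4: S_4 = -3.6 * 2.01^4 ≈ -58.76
The first 5 terms are: [-3.6, -7.24, -14.54, -29.23, -58.76]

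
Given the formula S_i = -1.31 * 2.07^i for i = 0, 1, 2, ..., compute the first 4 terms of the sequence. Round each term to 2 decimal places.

This is a geometric sequence.
i=0: S_0 = -1.31 * 2.07^0 = -1.31
i=1: S_1 = -1.31 * 2.07^1 ≈ -2.71
i=2: S_2 = -1.31 * 2.07^2 ≈ -5.61
i=3: S_3 = -1.31 * 2.07^3 ≈ -11.62
The first 4 terms are: [-1.31, -2.71, -5.61, -11.62]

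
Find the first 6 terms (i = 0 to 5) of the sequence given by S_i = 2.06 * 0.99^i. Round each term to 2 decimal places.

This is a geometric sequence.
i=0: S_0 = 2.06 * 0.99^0 = 2.06
i=1: S_1 = 2.06 * 0.99^1 ≈ 2.04
i=2: S_2 = 2.06 * 0.99^2 ≈ 2.02
i=3: S_3 = 2.06 * 0.99^3 ≈ 2.0
i=4: S_4 = 2.06 * 0.99^4 ≈ 1.98
i=5: S_5 = 2.06 * 0.99^5 ≈ 1.96
The first 6 terms are: [2.06, 2.04, 2.02, 2.0, 1.98, 1.96]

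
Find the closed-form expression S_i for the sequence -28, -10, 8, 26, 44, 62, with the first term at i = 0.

Check differences: -10 - -28 = 18
8 - -10 = 18
Common difference d = 18.
First term a = -28.
Formula: S_i = -28 + 18*i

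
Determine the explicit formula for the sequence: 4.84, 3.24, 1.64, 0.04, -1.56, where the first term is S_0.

Check differences: 3.24 - 4.84 = -1.6
1.64 - 3.24 = -1.6
Common difference d = -1.6.
First term a = 4.84.
Formula: S_i = 4.84 - 1.60*i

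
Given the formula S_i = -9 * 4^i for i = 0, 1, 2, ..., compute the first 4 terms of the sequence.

This is a geometric sequence.
i=0: S_0 = -9 * 4^0 = -9
i=1: S_1 = -9 * 4^1 = -36
i=2: S_2 = -9 * 4^2 = -144
i=3: S_3 = -9 * 4^3 = -576
The first 4 terms are: [-9, -36, -144, -576]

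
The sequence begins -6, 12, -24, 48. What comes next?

Ratios: 12 / -6 = -2.0
This is a geometric sequence with common ratio r = -2.
Next term = 48 * -2 = -96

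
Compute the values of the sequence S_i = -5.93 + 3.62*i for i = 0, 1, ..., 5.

This is an arithmetic sequence.
i=0: S_0 = -5.93 + 3.62*0 = -5.93
i=1: S_1 = -5.93 + 3.62*1 = -2.31
i=2: S_2 = -5.93 + 3.62*2 = 1.31
i=3: S_3 = -5.93 + 3.62*3 = 4.93
i=4: S_4 = -5.93 + 3.62*4 = 8.55
i=5: S_5 = -5.93 + 3.62*5 = 12.17
The first 6 terms are: [-5.93, -2.31, 1.31, 4.93, 8.55, 12.17]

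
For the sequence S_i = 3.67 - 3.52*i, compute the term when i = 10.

S_10 = 3.67 + -3.52*10 = 3.67 + -35.2 = -31.53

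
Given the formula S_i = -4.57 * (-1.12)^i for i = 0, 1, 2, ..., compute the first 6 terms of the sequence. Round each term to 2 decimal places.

This is a geometric sequence.
i=0: S_0 = -4.57 * (-1.12)^0 = -4.57
i=1: S_1 = -4.57 * (-1.12)^1 ≈ 5.12
i=2: S_2 = -4.57 * (-1.12)^2 ≈ -5.73
i=3: S_3 = -4.57 * (-1.12)^3 ≈ 6.42
i=4: S_4 = -4.57 * (-1.12)^4 ≈ -7.19
i=5: S_5 = -4.57 * (-1.12)^5 ≈ 8.05
The first 6 terms are: [-4.57, 5.12, -5.73, 6.42, -7.19, 8.05]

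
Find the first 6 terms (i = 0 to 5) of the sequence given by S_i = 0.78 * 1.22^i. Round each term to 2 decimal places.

This is a geometric sequence.
i=0: S_0 = 0.78 * 1.22^0 = 0.78
i=1: S_1 = 0.78 * 1.22^1 ≈ 0.95
i=2: S_2 = 0.78 * 1.22^2 ≈ 1.16
i=3: S_3 = 0.78 * 1.22^3 ≈ 1.42
i=4: S_4 = 0.78 * 1.22^4 ≈ 1.73
i=5: S_5 = 0.78 * 1.22^5 ≈ 2.11
The first 6 terms are: [0.78, 0.95, 1.16, 1.42, 1.73, 2.11]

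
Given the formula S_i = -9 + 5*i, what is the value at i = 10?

S_10 = -9 + 5*10 = -9 + 50 = 41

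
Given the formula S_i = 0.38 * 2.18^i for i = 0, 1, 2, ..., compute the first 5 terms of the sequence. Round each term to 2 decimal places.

This is a geometric sequence.
i=0: S_0 = 0.38 * 2.18^0 = 0.38
i=1: S_1 = 0.38 * 2.18^1 ≈ 0.83
i=2: S_2 = 0.38 * 2.18^2 ≈ 1.81
i=3: S_3 = 0.38 * 2.18^3 ≈ 3.94
i=4: S_4 = 0.38 * 2.18^4 ≈ 8.58
The first 5 terms are: [0.38, 0.83, 1.81, 3.94, 8.58]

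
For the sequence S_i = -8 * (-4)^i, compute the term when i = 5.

S_5 = -8 * (-4)^5 = -8 * -1024 = 8192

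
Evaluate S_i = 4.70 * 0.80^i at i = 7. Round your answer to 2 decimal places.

S_7 = 4.7 * 0.8^7 ≈ 4.7 * 0.2097 ≈ 0.99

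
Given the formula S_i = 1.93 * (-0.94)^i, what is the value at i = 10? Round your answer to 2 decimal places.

S_10 = 1.93 * (-0.94)^10 ≈ 1.93 * 0.5386 ≈ 1.04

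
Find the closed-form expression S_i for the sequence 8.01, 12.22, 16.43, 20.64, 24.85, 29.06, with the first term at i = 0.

Check differences: 12.22 - 8.01 = 4.21
16.43 - 12.22 = 4.21
Common difference d = 4.21.
First term a = 8.01.
Formula: S_i = 8.01 + 4.21*i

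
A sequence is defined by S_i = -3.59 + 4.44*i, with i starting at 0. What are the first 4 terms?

This is an arithmetic sequence.
i=0: S_0 = -3.59 + 4.44*0 = -3.59
i=1: S_1 = -3.59 + 4.44*1 = 0.85
i=2: S_2 = -3.59 + 4.44*2 = 5.29
i=3: S_3 = -3.59 + 4.44*3 = 9.73
The first 4 terms are: [-3.59, 0.85, 5.29, 9.73]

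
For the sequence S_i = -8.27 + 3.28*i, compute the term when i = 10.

S_10 = -8.27 + 3.28*10 = -8.27 + 32.8 = 24.53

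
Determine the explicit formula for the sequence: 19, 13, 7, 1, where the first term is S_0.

Check differences: 13 - 19 = -6
7 - 13 = -6
Common difference d = -6.
First term a = 19.
Formula: S_i = 19 - 6*i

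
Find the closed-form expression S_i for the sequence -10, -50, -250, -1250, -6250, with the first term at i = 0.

Check ratios: -50 / -10 = 5.0
Common ratio r = 5.
First term a = -10.
Formula: S_i = -10 * 5^i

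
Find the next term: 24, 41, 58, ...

Differences: 41 - 24 = 17
This is an arithmetic sequence with common difference d = 17.
Next term = 58 + 17 = 75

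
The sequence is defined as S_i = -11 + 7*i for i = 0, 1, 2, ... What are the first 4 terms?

This is an arithmetic sequence.
i=0: S_0 = -11 + 7*0 = -11
i=1: S_1 = -11 + 7*1 = -4
i=2: S_2 = -11 + 7*2 = 3
i=3: S_3 = -11 + 7*3 = 10
The first 4 terms are: [-11, -4, 3, 10]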